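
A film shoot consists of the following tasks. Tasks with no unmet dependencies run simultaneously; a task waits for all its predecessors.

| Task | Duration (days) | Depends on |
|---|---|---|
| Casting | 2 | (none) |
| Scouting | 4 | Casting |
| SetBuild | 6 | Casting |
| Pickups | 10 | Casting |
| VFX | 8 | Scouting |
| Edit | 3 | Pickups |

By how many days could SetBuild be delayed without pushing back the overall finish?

7

The longest chain is Casting→Pickups→Edit = 2+10+3 = 15; overall finish 15 days.
SetBuild finishes as early as 8 and must finish by 15.
Slack of SetBuild = 9 − 2 = 7 days.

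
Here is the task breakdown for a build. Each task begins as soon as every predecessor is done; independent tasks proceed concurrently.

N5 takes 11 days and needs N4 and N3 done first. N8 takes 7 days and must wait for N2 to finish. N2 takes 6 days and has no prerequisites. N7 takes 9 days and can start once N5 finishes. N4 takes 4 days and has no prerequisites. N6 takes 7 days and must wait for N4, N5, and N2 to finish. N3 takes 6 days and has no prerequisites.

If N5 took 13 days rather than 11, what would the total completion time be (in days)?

As given, the longest chain is N3→N5→N7 = 6+11+9 = 26, so the finish is 26 days.
N5 is on the critical path; changing it to 13 makes that path 28 days.
That remains the longest chain; total 28 days.

28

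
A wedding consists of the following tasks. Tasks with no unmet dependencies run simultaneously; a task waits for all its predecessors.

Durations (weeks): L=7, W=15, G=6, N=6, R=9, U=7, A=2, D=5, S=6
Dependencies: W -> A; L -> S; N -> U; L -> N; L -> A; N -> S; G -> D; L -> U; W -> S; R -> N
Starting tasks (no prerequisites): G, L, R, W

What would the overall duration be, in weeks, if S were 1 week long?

22

Actual critical path: R→N→U = 9+6+7 = 22 ⇒ 22 weeks.
The longest path through S is only 21 weeks, so S has float 1.
No other chain overtakes it, so the finish is 22 weeks.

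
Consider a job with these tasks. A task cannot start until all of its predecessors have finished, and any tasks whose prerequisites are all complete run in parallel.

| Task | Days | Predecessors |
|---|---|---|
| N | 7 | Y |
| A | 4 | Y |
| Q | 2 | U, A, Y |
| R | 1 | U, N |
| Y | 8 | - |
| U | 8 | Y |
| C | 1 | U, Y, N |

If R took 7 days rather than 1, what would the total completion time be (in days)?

As given, the longest chain is Y→U→Q = 8+8+2 = 18, so the finish is 18 days.
The longest path through R is only 17 days, so R has float 1.
Now Y→U→R = 8+8+7 = 23 is longest, so the finish becomes 23 days.

23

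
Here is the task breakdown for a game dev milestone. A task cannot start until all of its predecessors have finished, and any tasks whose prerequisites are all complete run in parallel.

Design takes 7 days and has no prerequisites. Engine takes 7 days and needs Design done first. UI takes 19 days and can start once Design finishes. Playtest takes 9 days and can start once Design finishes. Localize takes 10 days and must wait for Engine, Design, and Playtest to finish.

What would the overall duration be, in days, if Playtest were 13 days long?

As given, the longest chain is Design→Playtest→Localize = 7+9+10 = 26, so the finish is 26 days.
Playtest lies on that path, so at 13 days the path becomes 30 days.
No other chain overtakes it, so the finish is 30 days.

30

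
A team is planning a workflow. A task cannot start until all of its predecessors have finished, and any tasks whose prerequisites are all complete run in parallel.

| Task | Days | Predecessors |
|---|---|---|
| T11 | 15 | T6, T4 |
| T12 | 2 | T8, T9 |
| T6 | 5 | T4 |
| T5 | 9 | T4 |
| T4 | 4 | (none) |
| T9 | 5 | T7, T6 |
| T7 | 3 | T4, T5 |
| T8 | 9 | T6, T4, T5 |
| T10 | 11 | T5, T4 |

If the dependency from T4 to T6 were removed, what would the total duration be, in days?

Before: longest chain T4→T5→T8→T12 = 4+9+9+2 = 24, finish 24.
Without T4→T6, T6's earliest start moves from 4 to 0.
New critical path: T4→T5→T8→T12 = 4+9+9+2 = 24 ⇒ 24 days.

24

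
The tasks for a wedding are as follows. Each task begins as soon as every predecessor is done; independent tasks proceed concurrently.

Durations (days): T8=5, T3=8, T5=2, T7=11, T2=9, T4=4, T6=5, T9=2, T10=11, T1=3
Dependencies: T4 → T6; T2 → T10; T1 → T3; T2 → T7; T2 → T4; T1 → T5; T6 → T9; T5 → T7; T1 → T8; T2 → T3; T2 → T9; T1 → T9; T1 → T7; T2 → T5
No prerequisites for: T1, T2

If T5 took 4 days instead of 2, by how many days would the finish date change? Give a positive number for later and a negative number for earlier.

2

Baseline: T2→T5→T7 = 9+2+11 = 22 → 22 days.
T5 lies on that path, so at 4 days the path becomes 24 days.
The critical path is still T2→T5→T7; finish is now 24 days.
Change in finish: 24 − 22 = +2 days.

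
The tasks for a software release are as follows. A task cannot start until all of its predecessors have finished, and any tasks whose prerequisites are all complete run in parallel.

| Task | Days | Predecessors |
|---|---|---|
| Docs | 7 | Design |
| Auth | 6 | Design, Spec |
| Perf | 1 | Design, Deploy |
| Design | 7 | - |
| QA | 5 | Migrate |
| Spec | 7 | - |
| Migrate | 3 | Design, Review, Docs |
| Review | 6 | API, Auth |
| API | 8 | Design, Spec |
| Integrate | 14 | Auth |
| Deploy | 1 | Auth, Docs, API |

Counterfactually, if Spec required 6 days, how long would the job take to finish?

29

Actual critical path: Spec→API→Review→Migrate→QA = 7+8+6+3+5 = 29 ⇒ 29 days.
Since Spec is critical, the -1 change carries straight to that chain (now 28 days).
New critical path: Design→API→Review→Migrate→QA = 7+8+6+3+5 = 29 ⇒ 29 days.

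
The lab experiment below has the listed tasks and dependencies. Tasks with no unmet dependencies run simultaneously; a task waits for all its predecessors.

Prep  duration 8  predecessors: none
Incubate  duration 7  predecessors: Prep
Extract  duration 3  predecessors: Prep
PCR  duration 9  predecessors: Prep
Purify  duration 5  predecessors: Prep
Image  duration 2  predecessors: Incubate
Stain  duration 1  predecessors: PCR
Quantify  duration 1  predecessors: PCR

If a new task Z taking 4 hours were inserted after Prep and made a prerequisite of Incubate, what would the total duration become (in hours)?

21

Originally the plan takes 18 hours.
With Z inserted, Incubate now waits for max(Prep, Z).
New critical path: Prep→Z→Incubate→Image = 8+4+7+2 = 21 ⇒ 21 hours.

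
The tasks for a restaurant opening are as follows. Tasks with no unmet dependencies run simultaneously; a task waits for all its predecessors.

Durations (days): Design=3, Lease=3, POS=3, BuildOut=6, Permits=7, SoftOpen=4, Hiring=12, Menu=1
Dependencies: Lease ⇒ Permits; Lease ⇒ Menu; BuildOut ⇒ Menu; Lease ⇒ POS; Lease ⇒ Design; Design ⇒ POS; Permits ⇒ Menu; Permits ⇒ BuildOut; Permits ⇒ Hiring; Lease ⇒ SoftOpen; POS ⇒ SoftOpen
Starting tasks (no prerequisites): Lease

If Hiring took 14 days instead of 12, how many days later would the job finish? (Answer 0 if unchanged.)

2

Baseline: Lease→Permits→Hiring = 3+7+12 = 22 → 22 days.
Hiring is on the critical path; changing it to 14 makes that path 24 days.
That remains the longest chain; total 24 days.
Change in finish: 24 − 22 = +2 days.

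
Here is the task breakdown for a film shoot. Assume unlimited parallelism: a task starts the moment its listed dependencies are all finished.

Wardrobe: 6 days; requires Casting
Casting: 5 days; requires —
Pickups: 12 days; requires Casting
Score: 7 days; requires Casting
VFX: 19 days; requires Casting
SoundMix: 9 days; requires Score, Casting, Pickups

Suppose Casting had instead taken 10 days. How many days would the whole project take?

Critical path before the change: Casting→Pickups→SoundMix = 5+12+9 = 26 giving 26 days.
Casting is on the critical path; changing it to 10 makes that path 31 days.
No other chain overtakes it, so the finish is 31 days.

31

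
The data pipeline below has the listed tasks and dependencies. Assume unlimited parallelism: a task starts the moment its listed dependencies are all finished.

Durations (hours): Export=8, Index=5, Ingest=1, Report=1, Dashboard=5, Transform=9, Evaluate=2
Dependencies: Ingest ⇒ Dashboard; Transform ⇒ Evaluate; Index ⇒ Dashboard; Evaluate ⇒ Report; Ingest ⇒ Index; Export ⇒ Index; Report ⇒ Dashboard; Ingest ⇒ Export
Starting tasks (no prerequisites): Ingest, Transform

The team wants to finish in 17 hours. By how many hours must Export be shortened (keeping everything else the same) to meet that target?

2

Current finish: 19 hours; target: 17.
Export is on every critical path, so each hour cut from Export cuts the finish by one (this holds down to a finish of 17).
Need 19 − 17 = 2 hours off Export → Export becomes 6 hours, finish becomes 17.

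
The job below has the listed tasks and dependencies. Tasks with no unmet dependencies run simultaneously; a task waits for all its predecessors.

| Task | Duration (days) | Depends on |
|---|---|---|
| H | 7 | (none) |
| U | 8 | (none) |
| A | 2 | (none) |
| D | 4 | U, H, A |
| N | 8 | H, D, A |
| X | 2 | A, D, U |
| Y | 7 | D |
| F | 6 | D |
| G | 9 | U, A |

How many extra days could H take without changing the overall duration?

1

U→D→N = 8+4+8 = 20 sets the makespan at 20 days.
Longest path through H: 19 days (earliest finish 7, latest finish 8).
So H can slip 8 − 7 = 1 day.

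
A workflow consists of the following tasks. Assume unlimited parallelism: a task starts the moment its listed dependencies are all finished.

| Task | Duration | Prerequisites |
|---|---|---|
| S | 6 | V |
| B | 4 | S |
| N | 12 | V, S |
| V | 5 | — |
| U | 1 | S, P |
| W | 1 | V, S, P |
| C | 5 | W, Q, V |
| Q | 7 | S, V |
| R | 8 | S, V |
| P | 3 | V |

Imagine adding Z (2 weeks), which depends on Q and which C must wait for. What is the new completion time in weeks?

25

Originally the schedule takes 23 weeks.
With Z inserted, C now waits for max(W, Q, V, Z).
New critical path: V→S→Q→Z→C = 5+6+7+2+5 = 25 ⇒ 25 weeks.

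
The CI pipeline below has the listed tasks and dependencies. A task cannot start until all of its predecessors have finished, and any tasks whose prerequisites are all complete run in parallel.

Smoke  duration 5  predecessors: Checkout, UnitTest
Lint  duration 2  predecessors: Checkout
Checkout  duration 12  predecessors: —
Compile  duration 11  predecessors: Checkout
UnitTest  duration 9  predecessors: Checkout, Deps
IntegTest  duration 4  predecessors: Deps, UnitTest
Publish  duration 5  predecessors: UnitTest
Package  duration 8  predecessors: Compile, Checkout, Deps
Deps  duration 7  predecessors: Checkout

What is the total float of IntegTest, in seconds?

1

The longest chain is Checkout→Deps→UnitTest→Publish = 12+7+9+5 = 33; overall finish 33 seconds.
Longest path through IntegTest: 32 seconds (earliest finish 32, latest finish 33).
So IntegTest can slip 33 − 32 = 1 second.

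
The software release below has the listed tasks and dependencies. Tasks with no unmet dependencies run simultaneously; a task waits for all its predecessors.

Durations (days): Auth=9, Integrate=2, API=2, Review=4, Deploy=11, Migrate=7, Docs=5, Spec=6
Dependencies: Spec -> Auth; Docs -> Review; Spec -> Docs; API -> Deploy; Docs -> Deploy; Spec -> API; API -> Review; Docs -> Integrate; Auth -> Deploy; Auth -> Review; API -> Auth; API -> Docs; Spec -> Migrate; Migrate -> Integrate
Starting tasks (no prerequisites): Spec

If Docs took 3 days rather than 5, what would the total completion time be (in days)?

The binding path is Spec→API→Auth→Deploy = 6+2+9+11 = 28; finish at 28 days.
Docs is off the critical path — its longest chain is 24 days, giving 4 of slack.
No other chain overtakes it, so the finish is 28 days.

28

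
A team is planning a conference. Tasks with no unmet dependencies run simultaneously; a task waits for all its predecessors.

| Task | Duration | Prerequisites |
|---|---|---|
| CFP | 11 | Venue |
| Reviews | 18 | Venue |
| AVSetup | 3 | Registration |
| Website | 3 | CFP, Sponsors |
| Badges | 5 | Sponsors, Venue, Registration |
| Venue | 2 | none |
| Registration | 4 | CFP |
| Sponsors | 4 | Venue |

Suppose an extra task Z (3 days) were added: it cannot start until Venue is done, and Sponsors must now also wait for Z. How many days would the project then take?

22

Originally the project takes 22 days.
With Z inserted, Sponsors now waits for max(Venue, Z).
New critical path: Venue→CFP→Registration→Badges = 2+11+4+5 = 22 ⇒ 22 days.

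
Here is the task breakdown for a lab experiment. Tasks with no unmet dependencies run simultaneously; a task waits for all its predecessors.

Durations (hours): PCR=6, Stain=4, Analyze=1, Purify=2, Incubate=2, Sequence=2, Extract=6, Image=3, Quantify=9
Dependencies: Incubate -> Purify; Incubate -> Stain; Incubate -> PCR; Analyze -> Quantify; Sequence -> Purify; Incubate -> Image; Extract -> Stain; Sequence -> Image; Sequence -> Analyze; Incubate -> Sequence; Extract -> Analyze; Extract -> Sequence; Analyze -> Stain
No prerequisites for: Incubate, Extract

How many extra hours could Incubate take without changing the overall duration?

Extract→Sequence→Analyze→Quantify = 6+2+1+9 = 18 sets the makespan at 18 hours.
Longest path through Incubate: 14 hours (earliest finish 2, latest finish 6).
Float = 18 − 14 = 4.

4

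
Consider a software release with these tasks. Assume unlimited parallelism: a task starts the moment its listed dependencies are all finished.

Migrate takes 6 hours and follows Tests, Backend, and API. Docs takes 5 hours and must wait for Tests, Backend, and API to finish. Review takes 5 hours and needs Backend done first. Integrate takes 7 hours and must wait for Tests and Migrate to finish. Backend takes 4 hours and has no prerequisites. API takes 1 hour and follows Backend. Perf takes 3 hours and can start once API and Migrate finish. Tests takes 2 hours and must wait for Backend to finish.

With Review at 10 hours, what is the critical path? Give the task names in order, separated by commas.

Backend, Tests, Migrate, Integrate

Actual critical path: Backend→Tests→Migrate→Integrate = 4+2+6+7 = 19 ⇒ 19 hours.
Review has 10 hours of float (longest path through it is 9).
That remains the longest chain; total 19 hours.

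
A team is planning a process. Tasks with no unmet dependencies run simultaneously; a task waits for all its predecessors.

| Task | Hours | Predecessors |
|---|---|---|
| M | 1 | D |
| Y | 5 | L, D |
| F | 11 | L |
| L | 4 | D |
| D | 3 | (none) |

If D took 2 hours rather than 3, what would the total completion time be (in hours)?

17

Critical path before the change: D→L→F = 3+4+11 = 18 giving 18 hours.
Since D is critical, the -1 change carries straight to that chain (now 17 hours).
That remains the longest chain; total 17 hours.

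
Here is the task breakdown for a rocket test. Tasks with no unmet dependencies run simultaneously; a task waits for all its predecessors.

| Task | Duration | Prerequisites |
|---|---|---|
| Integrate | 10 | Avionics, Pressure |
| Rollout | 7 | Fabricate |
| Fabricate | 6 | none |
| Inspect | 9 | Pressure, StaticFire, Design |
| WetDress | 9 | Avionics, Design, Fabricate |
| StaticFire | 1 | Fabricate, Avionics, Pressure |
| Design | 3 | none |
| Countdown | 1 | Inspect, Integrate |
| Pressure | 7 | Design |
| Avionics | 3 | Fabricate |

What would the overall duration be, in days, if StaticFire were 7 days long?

27

Critical path before the change: Design→Pressure→StaticFire→Inspect→Countdown = 3+7+1+9+1 = 21 giving 21 days.
Since StaticFire is critical, the +6 change carries straight to that chain (now 27 days).
No other chain overtakes it, so the finish is 27 days.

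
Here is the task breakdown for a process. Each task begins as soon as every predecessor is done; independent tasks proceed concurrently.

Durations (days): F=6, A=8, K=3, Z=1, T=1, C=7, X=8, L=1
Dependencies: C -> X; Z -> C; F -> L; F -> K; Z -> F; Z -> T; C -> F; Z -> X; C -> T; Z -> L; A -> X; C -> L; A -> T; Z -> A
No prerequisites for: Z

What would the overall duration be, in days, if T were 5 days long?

The binding path is Z→C→F→K = 1+7+6+3 = 17; finish at 17 days.
T has 7 days of float (longest path through it is 10).
The critical path is still Z→C→F→K; finish is now 17 days.

17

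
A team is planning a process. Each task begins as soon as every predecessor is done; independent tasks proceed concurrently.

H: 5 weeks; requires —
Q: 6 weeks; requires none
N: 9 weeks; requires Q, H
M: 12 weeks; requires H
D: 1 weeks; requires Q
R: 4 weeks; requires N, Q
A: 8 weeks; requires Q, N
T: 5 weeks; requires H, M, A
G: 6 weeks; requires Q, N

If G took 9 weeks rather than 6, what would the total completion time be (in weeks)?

28

As given, the longest chain is Q→N→A→T = 6+9+8+5 = 28, so the finish is 28 weeks.
G is off the critical path — its longest chain is 21 weeks, giving 7 of slack.
The critical path is still Q→N→A→T; finish is now 28 weeks.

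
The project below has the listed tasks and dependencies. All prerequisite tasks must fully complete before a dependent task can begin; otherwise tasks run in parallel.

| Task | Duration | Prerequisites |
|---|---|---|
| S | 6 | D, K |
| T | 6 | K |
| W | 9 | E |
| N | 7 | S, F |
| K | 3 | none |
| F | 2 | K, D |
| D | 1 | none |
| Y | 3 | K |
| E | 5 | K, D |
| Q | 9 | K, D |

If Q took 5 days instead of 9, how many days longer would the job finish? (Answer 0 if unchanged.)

As given, the longest chain is K→E→W = 3+5+9 = 17, so the finish is 17 days.
Q has 5 days of float (longest path through it is 12).
That remains the longest chain; total 17 days.
Change in finish: 17 − 17 = +0 days.

0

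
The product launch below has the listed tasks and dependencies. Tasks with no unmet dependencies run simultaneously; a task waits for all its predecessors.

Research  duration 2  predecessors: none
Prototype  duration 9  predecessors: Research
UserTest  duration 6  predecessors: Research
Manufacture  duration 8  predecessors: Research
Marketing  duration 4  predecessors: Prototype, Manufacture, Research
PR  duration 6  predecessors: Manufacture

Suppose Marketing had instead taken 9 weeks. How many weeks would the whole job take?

The binding path is Research→Manufacture→PR = 2+8+6 = 16; finish at 16 weeks.
The longest path through Marketing is only 15 weeks, so Marketing has float 1.
The binding chain switches to Research→Prototype→Marketing = 2+9+9 = 20; finish 20 weeks.

20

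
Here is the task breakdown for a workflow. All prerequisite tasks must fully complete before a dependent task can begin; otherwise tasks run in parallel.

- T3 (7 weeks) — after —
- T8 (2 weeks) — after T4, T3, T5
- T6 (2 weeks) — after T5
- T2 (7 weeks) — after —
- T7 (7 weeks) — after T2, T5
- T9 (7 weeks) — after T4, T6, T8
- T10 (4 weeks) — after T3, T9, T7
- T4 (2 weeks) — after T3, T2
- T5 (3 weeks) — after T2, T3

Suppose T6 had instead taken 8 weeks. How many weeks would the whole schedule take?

29

Baseline: T2→T5→T6→T9→T10 = 7+3+2+7+4 = 23 → 23 weeks.
T6 lies on that path, so at 8 weeks the path becomes 29 weeks.
The critical path is still T2→T5→T6→T9→T10; finish is now 29 weeks.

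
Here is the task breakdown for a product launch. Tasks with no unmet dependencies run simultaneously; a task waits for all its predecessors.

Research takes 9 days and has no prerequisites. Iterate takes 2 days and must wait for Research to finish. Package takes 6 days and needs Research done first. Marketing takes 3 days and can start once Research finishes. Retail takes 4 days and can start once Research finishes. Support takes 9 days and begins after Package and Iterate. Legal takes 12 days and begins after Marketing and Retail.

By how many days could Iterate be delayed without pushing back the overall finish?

5

The longest chain is Research→Retail→Legal = 9+4+12 = 25; overall finish 25 days.
Iterate finishes as early as 11 and must finish by 16.
So Iterate can slip 16 − 11 = 5 days.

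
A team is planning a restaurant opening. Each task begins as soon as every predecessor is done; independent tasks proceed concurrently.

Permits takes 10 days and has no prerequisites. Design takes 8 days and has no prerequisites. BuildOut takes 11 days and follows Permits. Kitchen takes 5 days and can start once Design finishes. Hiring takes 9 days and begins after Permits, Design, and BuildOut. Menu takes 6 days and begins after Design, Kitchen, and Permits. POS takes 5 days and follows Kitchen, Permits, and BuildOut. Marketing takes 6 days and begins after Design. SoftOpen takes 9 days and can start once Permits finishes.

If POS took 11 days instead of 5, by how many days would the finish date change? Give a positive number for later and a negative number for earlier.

The binding path is Permits→BuildOut→Hiring = 10+11+9 = 30; finish at 30 days.
POS has 4 days of float (longest path through it is 26).
New critical path: Permits→BuildOut→POS = 10+11+11 = 32 ⇒ 32 days.
Change in finish: 32 − 30 = +2 days.

2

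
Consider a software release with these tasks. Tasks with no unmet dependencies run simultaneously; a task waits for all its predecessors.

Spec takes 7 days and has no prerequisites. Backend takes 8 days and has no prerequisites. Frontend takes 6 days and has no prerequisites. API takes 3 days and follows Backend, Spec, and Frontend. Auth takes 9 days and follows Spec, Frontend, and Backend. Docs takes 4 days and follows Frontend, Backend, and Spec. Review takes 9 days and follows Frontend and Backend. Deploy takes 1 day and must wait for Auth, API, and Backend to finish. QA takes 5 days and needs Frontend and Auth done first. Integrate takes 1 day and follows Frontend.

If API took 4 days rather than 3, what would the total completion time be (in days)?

Critical path before the change: Backend→Auth→QA = 8+9+5 = 22 giving 22 days.
API has 10 days of float (longest path through it is 12).
No other chain overtakes it, so the finish is 22 days.

22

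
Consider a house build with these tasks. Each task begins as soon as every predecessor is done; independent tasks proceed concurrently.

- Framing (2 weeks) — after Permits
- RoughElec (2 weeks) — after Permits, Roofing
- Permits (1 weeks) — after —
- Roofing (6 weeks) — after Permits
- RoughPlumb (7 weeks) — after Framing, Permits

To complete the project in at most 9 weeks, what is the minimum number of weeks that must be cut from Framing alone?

Current finish: 10 weeks; target: 9.
Framing is on every critical path, so each week cut from Framing cuts the finish by one (this holds down to a finish of 9).
Need 10 − 9 = 1 week off Framing → Framing becomes 1 week, finish becomes 9.

1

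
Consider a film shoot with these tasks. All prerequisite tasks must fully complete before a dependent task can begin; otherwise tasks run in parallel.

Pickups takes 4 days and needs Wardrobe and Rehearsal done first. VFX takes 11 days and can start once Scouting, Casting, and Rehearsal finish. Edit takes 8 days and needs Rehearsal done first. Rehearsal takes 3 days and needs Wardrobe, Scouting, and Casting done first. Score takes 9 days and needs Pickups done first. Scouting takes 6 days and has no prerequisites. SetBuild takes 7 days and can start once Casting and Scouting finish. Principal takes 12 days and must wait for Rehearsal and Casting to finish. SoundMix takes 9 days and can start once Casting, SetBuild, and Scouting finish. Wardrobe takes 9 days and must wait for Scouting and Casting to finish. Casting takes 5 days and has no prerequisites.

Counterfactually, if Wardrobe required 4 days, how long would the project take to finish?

26

Baseline: Scouting→Wardrobe→Rehearsal→Pickups→Score = 6+9+3+4+9 = 31 → 31 days.
Since Wardrobe is critical, the -5 change carries straight to that chain (now 26 days).
No other chain overtakes it, so the finish is 26 days.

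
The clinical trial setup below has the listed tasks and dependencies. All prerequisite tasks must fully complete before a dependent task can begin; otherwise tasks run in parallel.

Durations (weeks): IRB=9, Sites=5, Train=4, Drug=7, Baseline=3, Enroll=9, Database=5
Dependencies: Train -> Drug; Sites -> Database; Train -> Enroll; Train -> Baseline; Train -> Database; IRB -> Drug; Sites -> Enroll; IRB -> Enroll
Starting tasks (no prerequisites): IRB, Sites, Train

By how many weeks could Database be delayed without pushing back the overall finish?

8

Critical path: IRB→Enroll = 9+9 = 18, so the finish is 18 weeks.
The longest chain containing Database totals 10 weeks.
So Database can slip 18 − 10 = 8 weeks.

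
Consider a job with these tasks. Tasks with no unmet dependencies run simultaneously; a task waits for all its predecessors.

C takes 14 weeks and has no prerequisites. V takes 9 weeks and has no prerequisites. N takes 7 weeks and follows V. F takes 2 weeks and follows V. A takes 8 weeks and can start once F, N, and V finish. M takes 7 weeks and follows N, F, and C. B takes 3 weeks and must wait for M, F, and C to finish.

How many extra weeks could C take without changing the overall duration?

2

Critical path: V→N→M→B = 9+7+7+3 = 26, so the finish is 26 weeks.
Longest path through C: 24 weeks (earliest finish 14, latest finish 16).
Slack of C = 2 − 0 = 2 weeks.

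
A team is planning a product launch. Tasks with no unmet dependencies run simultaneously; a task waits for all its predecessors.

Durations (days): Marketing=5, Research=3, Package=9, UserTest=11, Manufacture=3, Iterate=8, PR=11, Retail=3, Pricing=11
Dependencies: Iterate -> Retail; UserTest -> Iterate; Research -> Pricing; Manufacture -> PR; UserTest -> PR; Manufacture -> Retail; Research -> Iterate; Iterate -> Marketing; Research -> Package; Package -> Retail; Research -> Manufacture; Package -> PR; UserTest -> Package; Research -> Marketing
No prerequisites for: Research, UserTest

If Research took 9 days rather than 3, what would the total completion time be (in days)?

31

As given, the longest chain is UserTest→Package→PR = 11+9+11 = 31, so the finish is 31 days.
Research has 8 days of float (longest path through it is 23).
The critical path is still UserTest→Package→PR; finish is now 31 days.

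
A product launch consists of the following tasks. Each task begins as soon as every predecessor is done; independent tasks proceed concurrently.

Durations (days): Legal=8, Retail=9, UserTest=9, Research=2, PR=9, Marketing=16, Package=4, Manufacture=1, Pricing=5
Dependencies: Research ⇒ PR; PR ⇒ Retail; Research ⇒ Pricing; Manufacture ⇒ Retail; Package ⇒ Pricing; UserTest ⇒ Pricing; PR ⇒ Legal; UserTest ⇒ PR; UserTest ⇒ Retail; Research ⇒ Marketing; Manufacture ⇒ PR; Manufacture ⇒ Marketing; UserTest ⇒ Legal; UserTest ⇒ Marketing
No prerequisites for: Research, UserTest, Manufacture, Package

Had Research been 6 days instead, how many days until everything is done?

27

Baseline: UserTest→PR→Retail = 9+9+9 = 27 → 27 days.
The longest path through Research is only 20 days, so Research has float 7.
That remains the longest chain; total 27 days.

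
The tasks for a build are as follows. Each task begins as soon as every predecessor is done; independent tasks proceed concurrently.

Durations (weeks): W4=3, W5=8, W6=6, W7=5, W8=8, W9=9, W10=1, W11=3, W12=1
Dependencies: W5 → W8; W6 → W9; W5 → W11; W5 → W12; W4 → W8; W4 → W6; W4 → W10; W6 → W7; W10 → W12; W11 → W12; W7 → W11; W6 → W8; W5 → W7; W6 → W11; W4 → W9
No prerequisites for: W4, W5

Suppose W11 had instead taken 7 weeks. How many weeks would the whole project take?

The binding path is W4→W6→W7→W11→W12 = 3+6+5+3+1 = 18; finish at 18 weeks.
Since W11 is critical, the +4 change carries straight to that chain (now 22 weeks).
That remains the longest chain; total 22 weeks.

22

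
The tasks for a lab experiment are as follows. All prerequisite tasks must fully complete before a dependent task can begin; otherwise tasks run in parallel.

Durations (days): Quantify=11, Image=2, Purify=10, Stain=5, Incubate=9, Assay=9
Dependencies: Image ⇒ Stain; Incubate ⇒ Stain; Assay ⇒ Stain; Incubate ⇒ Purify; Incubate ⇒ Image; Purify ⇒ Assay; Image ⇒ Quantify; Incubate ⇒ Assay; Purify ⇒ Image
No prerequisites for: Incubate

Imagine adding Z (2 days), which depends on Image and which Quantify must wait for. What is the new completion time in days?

Originally the plan takes 33 days.
With Z inserted, Quantify now waits for max(Image, Z).
New critical path: Incubate→Purify→Image→Z→Quantify = 9+10+2+2+11 = 34 ⇒ 34 days.

34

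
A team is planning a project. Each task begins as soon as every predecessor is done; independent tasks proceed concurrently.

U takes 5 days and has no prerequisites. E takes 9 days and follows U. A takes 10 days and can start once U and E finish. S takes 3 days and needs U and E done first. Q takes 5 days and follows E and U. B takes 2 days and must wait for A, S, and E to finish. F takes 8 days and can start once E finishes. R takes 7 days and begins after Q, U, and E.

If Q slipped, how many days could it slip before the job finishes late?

0

U→E→A→B = 5+9+10+2 = 26 sets the makespan at 26 days.
The longest chain containing Q totals 26 days.
Slack of Q = 14 − 14 = 0 days.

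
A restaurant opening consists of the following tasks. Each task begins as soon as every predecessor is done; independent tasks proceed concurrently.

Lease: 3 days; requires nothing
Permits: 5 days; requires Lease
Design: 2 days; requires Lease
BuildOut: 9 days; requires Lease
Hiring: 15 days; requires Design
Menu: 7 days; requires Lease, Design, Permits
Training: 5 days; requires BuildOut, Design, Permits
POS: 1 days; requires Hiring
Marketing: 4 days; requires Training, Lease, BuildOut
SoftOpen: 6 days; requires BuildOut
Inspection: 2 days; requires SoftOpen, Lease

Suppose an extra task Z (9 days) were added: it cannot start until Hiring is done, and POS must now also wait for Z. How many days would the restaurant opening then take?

Originally the restaurant opening takes 21 days.
With Z inserted, POS now waits for max(Hiring, Z).
New critical path: Lease→Design→Hiring→Z→POS = 3+2+15+9+1 = 30 ⇒ 30 days.

30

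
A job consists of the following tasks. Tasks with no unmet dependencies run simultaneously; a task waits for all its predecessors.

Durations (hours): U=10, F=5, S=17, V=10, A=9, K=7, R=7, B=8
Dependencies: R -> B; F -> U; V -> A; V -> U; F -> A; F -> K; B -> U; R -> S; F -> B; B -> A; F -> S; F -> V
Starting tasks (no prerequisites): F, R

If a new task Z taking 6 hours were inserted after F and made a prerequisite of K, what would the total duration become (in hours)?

25

Originally the project takes 25 hours.
With Z inserted, K now waits for max(F, Z).
New critical path: F→V→U = 5+10+10 = 25 ⇒ 25 hours.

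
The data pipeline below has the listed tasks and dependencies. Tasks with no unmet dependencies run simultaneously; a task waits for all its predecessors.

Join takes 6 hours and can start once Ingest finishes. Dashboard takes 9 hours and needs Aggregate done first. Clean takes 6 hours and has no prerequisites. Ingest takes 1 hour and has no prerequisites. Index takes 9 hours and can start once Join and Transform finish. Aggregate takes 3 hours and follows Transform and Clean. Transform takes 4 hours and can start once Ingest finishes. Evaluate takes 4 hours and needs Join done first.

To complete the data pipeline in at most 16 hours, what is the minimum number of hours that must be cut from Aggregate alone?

Current finish: 18 hours; target: 16.
Aggregate is on every critical path, so each hour cut from Aggregate cuts the finish by one (this holds down to a finish of 16).
Need 18 − 16 = 2 hours off Aggregate → Aggregate becomes 1 hour, finish becomes 16.

2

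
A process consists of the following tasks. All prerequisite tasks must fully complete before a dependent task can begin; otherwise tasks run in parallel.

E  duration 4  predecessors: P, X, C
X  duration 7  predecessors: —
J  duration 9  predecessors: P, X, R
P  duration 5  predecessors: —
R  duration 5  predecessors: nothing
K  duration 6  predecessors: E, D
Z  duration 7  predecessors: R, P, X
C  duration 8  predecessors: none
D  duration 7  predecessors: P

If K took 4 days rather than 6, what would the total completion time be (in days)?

16

Critical path before the change: C→E→K = 8+4+6 = 18 giving 18 days.
Since K is critical, the -2 change carries straight to that chain (now 16 days).
Now X→J = 7+9 = 16 is longest, so the finish becomes 16 days.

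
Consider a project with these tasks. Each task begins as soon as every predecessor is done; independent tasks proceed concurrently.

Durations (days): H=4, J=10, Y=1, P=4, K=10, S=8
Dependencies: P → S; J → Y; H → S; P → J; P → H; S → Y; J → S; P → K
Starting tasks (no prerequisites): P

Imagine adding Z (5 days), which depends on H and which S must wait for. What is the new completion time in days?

23

Originally the plan takes 23 days.
With Z inserted, S now waits for max(H, J, P, Z).
New critical path: P→J→S→Y = 4+10+8+1 = 23 ⇒ 23 days.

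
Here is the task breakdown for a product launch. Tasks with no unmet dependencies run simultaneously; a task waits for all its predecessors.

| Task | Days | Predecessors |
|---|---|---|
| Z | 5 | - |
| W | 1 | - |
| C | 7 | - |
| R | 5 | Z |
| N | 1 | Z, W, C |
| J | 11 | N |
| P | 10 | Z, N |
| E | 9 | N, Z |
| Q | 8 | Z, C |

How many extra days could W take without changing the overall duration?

Critical path: C→N→J = 7+1+11 = 19, so the finish is 19 days.
W finishes as early as 1 and must finish by 7.
Slack of W = 6 − 0 = 6 days.

6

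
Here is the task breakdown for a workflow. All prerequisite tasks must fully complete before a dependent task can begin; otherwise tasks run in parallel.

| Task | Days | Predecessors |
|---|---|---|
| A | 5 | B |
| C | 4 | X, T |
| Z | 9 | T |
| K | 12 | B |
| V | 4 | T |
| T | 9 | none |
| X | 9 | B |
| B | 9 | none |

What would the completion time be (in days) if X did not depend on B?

Before: longest chain B→X→C = 9+9+4 = 22, finish 22.
Without B→X, X's earliest start moves from 9 to 0.
The longest chain is now B→K = 9+12 = 21, so the workflow takes 21 days.

21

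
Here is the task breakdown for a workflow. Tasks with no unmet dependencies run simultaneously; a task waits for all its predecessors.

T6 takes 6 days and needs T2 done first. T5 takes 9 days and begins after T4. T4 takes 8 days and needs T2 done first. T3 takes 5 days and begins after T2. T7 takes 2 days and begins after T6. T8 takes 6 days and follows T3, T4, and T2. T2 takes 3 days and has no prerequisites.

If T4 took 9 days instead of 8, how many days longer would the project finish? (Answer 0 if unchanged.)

1

Baseline: T2→T4→T5 = 3+8+9 = 20 → 20 days.
Since T4 is critical, the +1 change carries straight to that chain (now 21 days).
That remains the longest chain; total 21 days.
Change in finish: 21 − 20 = +1 days.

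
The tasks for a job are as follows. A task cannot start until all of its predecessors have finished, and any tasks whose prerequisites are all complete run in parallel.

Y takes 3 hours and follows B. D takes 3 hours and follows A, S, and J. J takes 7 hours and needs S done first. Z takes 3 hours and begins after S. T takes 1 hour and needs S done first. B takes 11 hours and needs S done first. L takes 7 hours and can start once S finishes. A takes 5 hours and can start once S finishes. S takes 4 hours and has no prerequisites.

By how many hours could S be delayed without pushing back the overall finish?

0

Critical path: S→B→Y = 4+11+3 = 18, so the finish is 18 hours.
The longest chain containing S totals 18 hours.
So S can slip 4 − 4 = 0 hours.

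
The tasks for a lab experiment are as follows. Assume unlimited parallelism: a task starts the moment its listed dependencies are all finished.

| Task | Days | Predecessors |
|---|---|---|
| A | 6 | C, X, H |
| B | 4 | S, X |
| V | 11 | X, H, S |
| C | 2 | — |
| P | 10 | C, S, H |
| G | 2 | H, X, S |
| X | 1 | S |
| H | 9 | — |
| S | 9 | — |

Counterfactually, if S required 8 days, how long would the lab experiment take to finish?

Actual critical path: S→X→V = 9+1+11 = 21 ⇒ 21 days.
Since S is critical, the -1 change carries straight to that chain (now 20 days).
Now H→V = 9+11 = 20 is longest, so the finish becomes 20 days.

20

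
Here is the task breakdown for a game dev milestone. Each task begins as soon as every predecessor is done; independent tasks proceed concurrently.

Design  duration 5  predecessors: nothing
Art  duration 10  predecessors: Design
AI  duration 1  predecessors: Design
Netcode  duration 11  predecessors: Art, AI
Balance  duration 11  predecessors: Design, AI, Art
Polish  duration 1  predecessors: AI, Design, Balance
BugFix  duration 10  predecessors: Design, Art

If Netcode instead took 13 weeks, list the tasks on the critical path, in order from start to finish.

Design, Art, Netcode

The binding path is Design→Art→Balance→Polish = 5+10+11+1 = 27; finish at 27 weeks.
Netcode is off the critical path — its longest chain is 26 weeks, giving 1 of slack.
New critical path: Design→Art→Netcode = 5+10+13 = 28 ⇒ 28 weeks.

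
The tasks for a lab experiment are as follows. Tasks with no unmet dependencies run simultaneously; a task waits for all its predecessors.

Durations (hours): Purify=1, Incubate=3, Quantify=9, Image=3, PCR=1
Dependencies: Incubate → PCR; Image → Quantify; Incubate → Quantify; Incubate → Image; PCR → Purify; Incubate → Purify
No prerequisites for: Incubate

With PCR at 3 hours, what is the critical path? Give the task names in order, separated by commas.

Critical path before the change: Incubate→Image→Quantify = 3+3+9 = 15 giving 15 hours.
PCR has 10 hours of float (longest path through it is 5).
That remains the longest chain; total 15 hours.

Incubate, Image, Quantify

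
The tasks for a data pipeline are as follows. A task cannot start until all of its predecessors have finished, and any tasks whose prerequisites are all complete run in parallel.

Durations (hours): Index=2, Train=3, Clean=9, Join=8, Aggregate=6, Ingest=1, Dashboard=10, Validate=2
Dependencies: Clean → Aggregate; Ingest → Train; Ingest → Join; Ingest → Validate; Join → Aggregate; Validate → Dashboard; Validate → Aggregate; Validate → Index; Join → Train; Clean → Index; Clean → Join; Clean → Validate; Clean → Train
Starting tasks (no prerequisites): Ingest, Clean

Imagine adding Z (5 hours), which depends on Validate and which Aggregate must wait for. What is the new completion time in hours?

23

Originally the job takes 23 hours.
With Z inserted, Aggregate now waits for max(Clean, Join, Validate, Z).
New critical path: Clean→Join→Aggregate = 9+8+6 = 23 ⇒ 23 hours.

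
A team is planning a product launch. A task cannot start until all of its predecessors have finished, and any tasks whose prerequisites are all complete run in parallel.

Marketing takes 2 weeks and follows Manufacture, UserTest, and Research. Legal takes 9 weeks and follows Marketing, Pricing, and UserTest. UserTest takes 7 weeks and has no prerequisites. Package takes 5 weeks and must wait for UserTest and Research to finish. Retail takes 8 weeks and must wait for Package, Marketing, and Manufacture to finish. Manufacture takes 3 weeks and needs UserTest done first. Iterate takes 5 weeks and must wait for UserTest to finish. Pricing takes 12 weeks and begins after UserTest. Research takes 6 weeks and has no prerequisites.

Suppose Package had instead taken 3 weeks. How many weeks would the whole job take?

The binding path is UserTest→Pricing→Legal = 7+12+9 = 28; finish at 28 weeks.
Package has 8 weeks of float (longest path through it is 20).
The critical path is still UserTest→Pricing→Legal; finish is now 28 weeks.

28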